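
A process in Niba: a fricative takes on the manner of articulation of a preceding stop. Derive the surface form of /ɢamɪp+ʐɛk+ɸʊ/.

[ɢamɪpɖɛkpʊ]

/ʐ/ is a voiced retroflex fricative. The preceding trigger /p/ is a stop, so /ʐ/ must become a stop as well.
Changing only its manner to stop gives [ɖ] — the voiced retroflex stop.
At the second juncture, /ɸ/ likewise becomes [p] adjacent to /k/.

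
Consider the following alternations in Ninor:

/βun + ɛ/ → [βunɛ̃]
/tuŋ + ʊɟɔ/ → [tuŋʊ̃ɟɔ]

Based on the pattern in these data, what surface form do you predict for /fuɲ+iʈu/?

[fuɲĩʈu]

The data show progressive nasality assimilation (vowel nasalisation): /ɛ/ → [ɛ̃] after /n/; /ʊ/ → [ʊ̃] after /ŋ/ — a vowel is nasalised by an immediately preceding nasal consonant.
The vowel /i/ is adjacent to the preceding nasal /ɲ/, so it acquires [+nasal] and surfaces as [ĩ].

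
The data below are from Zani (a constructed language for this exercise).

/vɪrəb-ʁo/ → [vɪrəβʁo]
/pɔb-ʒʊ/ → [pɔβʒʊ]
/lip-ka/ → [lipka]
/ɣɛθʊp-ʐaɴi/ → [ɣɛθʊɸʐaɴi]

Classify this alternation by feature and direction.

regressive manner assimilation

The segment that alternates is /b/, which surfaces as [β] when adjacent to /ʁ/.
The change stop → fricative matches the manner of the following /ʁ/, identifying this as manner assimilation.
Place and voice are unchanged, so the assimilation is partial, not total.
The other alternating forms pattern the same way: /b/ → [β] before /ʒ/ (stop → fricative, matching a fricative); /p/ → [ɸ] before /ʐ/ (stop → fricative, matching a fricative) — only manner changes, and always toward the following segment.
No alternation appears in [lipka]: there the adjacent consonants already agree in manner (/p/ and /k/ are both stops), so this form is consistent with the same rule.
The trigger is the following segment, so the direction is regressive (anticipatory).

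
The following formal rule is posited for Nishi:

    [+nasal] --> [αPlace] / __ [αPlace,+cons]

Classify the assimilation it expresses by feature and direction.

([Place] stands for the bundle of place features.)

regressive place assimilation

The shared variable α links the value of the place features (abbreviated [Place]) on the target to the same value on the neighbouring segment, so place is the feature that assimilates.
Since the environment is written after the underscore, the trigger follows the target; the direction is regressive.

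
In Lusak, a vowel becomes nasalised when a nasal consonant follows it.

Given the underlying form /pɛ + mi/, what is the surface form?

/ɛ/ sits next to the nasal /m/ and is therefore nasalised to [ɛ̃].

[pɛ̃mi]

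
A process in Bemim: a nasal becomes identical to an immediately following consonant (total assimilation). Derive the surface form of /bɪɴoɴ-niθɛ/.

[bɪɴonniθɛ]

/ɴ/ is the segment targeted by the rule; it sits immediately before /n/, so it assimilates completely and surfaces as [n].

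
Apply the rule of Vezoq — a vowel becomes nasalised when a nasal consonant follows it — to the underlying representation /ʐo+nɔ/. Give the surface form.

The vowel /o/ is adjacent to the following nasal /n/, so it acquires [+nasal] and surfaces as [õ].

[ʐõnɔ]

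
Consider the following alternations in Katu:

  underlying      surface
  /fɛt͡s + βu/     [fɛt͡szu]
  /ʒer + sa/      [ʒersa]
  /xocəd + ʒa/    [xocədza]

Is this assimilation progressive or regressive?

progressive

Comparing underlying and surface forms, /β/ → [z] is the alternation; the neighbouring /t͡s/ is constant.
/β/ is bilabial while /t͡s/ is alveolar; the output [z] is alveolar, matching the trigger — so the feature that spreads is place.
The other alternating form patterns the same way: /ʒ/ → [z] after /d/ (postalveolar → alveolar, matching alveolar) — only place changes, and always toward the preceding segment.
No alternation appears in [ʒersa]: there the adjacent consonants already agree in place (/s/ and /r/ are both alveolar), so this form is consistent with the same rule.
Since the segment that changes follows the conditioning segment, the assimilation is progressive.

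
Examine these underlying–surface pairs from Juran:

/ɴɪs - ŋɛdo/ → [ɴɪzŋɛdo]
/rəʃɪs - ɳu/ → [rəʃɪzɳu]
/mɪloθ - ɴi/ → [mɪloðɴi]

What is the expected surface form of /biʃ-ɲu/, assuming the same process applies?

The data show regressive voicing assimilation: /s/ → [z] before /ŋ/; /s/ → [z] before /ɳ/; /θ/ → [ð] before /ɴ/. In each pair only voicing changes, matching the following consonant, while place and manner stay constant.
The rule targets /ʃ/ (voiceless postalveolar fricative), which sits before the trigger /ɲ/ (voiced).
The voiced postalveolar fricative is [ʒ], so /ʃ/ → [ʒ].

[biʒɲu]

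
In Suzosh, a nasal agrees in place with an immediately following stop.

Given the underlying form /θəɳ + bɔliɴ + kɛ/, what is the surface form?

[θəmbɔliŋkɛ]

/ɳ/ is a voiced retroflex nasal. The following trigger /b/ is bilabial, so /ɳ/ must become bilabial as well.
Changing only its place to bilabial gives [m] — the voiced bilabial nasal.
The same rule applies at the second boundary: /ɴ/ → [ŋ] next to /k/.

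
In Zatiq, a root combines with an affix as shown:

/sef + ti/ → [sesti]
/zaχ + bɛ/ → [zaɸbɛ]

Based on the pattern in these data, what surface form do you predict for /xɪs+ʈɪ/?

The data show regressive place assimilation: /f/ → [s] before /t/; /χ/ → [ɸ] before /b/. In each pair only place changes, matching the following consonant, while manner and voice stay constant.
/s/ is a voiceless alveolar fricative. The following trigger /ʈ/ is retroflex, so /s/ must become retroflex as well.
A voiceless retroflex fricative is [ʂ], so the surface segment is [ʂ].

[xɪʂʈɪ]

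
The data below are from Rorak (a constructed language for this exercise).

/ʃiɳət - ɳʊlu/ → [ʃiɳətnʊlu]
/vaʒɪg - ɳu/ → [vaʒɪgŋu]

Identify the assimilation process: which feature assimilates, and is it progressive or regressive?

progressive place assimilation

The segment that alternates is /ɳ/, which surfaces as [n] when adjacent to /t/.
The change retroflex → alveolar matches the place of the preceding /t/, identifying this as place assimilation.
Manner and voice are unchanged, so the assimilation is partial, not total.
Checking the remaining alternation: /ɳ/ → [ŋ] after /g/ (retroflex → velar, matching velar) — only place changes, and always toward the preceding segment.
The trigger is the preceding segment, so the direction is progressive (perseverative).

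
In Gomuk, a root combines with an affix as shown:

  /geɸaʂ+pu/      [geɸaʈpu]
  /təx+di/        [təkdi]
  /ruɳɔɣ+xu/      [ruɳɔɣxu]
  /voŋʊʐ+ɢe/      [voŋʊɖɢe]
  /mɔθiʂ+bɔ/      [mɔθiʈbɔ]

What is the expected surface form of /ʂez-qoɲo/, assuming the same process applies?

[ʂedqoɲo]

The data show regressive manner assimilation: /ʂ/ → [ʈ] before /p/; /x/ → [k] before /d/; /ʐ/ → [ɖ] before /ɢ/; /ʂ/ → [ʈ] before /b/. In each pair only manner changes, matching the following consonant, while place and voice stay constant.
Nothing changes in [ruɳɔɣxu]: there the adjacent consonants already agree in manner (/ɣ/ and /x/ are both fricatives), so this form is consistent with the same rule.
/z/ is a voiced alveolar fricative. The following trigger /q/ is a stop, so /z/ must become a stop as well.
Changing only its manner to stop gives [d] — the voiced alveolar stop.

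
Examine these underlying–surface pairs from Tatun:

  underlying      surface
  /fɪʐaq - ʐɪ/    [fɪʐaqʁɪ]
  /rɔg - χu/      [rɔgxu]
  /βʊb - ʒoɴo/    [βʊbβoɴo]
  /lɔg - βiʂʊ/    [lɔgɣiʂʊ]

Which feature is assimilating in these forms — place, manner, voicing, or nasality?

The segment that alternates is /ʐ/, which surfaces as [ʁ] when adjacent to /q/.
/ʐ/ is retroflex while /q/ is uvular; the output [ʁ] is uvular, matching the trigger — so the feature that spreads is place.
The same holds elsewhere in the data: /χ/ → [x] after /g/ (uvular → velar, matching velar); /ʒ/ → [β] after /b/ (postalveolar → bilabial, matching bilabial); /β/ → [ɣ] after /g/ (bilabial → velar, matching velar) — only place changes, and always toward the preceding segment.

place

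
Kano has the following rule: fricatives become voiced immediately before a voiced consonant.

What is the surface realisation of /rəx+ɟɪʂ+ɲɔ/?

[rəɣɟɪʐɲɔ]

The rule targets /x/ (voiceless velar fricative), which sits before the trigger /ɟ/ (voiced).
The voiced velar fricative is [ɣ], so /x/ → [ɣ].
The same rule applies at the second boundary: /ʂ/ → [ʐ] next to /ɲ/.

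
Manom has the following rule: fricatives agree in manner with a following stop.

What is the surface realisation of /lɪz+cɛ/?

The rule targets /z/ (voiced alveolar fricative), which sits before the trigger /c/ (stop).
Changing only its manner to stop gives [d] — the voiced alveolar stop.

[lɪdcɛ]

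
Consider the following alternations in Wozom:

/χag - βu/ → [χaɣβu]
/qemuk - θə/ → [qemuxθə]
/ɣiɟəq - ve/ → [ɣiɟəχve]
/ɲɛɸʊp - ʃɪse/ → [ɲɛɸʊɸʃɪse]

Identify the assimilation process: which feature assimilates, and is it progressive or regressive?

Underlying /g/ is realised as [ɣ] next to /β/; /β/ itself does not change.
/g/ is a stop while /β/ is a fricative; the output [ɣ] is a fricative, matching the trigger — so the feature that spreads is manner.
Place and voice are unchanged, so the assimilation is partial, not total.
The same holds elsewhere in the data: /k/ → [x] before /θ/ (stop → fricative, matching a fricative); /q/ → [χ] before /v/ (stop → fricative, matching a fricative); /p/ → [ɸ] before /ʃ/ (stop → fricative, matching a fricative) — only manner changes, and always toward the following segment.
The trigger is the following segment, so the direction is regressive (anticipatory).

regressive manner assimilation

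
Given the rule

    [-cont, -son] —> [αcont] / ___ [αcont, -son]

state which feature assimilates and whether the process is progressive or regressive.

The rule copies [cont] (continuancy) from the environment onto the target stops; since [±cont] encodes the stop/fricative manner contrast, the assimilating dimension is manner.
Since the environment is written after the underscore, the trigger follows the target; the direction is regressive.

regressive manner assimilation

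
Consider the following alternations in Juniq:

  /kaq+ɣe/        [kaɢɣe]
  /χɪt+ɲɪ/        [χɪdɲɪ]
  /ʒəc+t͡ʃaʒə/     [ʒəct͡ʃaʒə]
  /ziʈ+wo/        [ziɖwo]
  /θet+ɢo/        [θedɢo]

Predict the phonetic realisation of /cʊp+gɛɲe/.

[cʊbgɛɲe]

The data show regressive voicing assimilation: /q/ → [ɢ] before /ɣ/; /t/ → [d] before /ɲ/; /ʈ/ → [ɖ] before /w/; /t/ → [d] before /ɢ/. In each pair only voicing changes, matching the following consonant, while place and manner stay constant.
No alternation appears in [ʒəct͡ʃaʒə]: there the adjacent consonants already agree in voicing (/c/ and /t͡ʃ/ are both voiceless), so this form is consistent with the same rule.
/p/ is a voiceless bilabial stop. The following trigger /g/ is voiced, so /p/ must become voiced as well.
The voiced bilabial stop is [b], so /p/ → [b].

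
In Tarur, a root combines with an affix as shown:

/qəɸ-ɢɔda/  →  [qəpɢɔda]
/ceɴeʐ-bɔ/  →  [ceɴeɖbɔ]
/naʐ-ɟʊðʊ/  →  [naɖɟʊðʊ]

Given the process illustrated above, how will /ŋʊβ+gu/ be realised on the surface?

[ŋʊbgu]

The data show regressive manner assimilation: /ɸ/ → [p] before /ɢ/; /ʐ/ → [ɖ] before /b/; /ʐ/ → [ɖ] before /ɟ/. In each pair only manner changes, matching the following consonant, while place and voice stay constant.
/β/ is a voiced bilabial fricative. The following trigger /g/ is a stop, so /β/ must become a stop as well.
The voiced bilabial stop is [b], so /β/ → [b].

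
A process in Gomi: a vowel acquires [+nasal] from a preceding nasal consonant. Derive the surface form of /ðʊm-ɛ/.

[ðʊmɛ̃]

The vowel /ɛ/ is adjacent to the preceding nasal /m/, so it acquires [+nasal] and surfaces as [ɛ̃].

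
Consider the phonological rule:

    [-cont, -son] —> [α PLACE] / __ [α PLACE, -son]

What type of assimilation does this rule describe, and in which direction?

The shared variable α links the value of the place features (abbreviated [PLACE]) on the target to the same value on the neighbouring segment, so place is the feature that assimilates.
The conditioning segment sits to the right of the focus bar, meaning the trigger follows the segment that changes — regressive assimilation.

regressive place assimilation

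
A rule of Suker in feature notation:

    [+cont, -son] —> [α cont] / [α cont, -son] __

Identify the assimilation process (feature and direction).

progressive manner assimilation

The shared variable α links the value of [cont] on the target to that of the neighbouring obstruent. [cont] distinguishes stops from fricatives — a manner-of-articulation feature — so this is manner assimilation.
Since the environment is written before the underscore, the trigger precedes the target; the direction is progressive.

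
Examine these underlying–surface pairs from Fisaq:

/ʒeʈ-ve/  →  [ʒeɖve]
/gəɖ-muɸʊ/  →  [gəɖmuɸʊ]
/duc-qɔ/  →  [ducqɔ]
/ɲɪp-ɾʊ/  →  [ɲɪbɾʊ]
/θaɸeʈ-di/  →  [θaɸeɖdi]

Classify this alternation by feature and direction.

Comparing underlying and surface forms, /ʈ/ → [ɖ] is the alternation; the neighbouring /v/ is constant.
The change voiceless → voiced matches the voicing of the following /v/, identifying this as voicing assimilation.
Place and manner are unchanged, so the assimilation is partial, not total.
The same holds elsewhere in the data: /p/ → [b] before /ɾ/ (voiceless → voiced, matching voiced); /ʈ/ → [ɖ] before /d/ (voiceless → voiced, matching voiced) — only voicing changes, and always toward the following segment.
No alternation appears in [gəɖmuɸʊ], [ducqɔ]: there the adjacent consonants already agree in voicing (/ɖ/ and /m/ are both voiced; /c/ and /q/ are both voiceless), so these forms are consistent with the same rule.
The trigger is the following segment, so the direction is regressive (anticipatory).

regressive voicing assimilation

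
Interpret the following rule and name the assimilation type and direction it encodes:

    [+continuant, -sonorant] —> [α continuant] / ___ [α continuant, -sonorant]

regressive manner assimilation

The rule copies [continuant] (continuancy) from the environment onto the target fricatives; since [±continuant] encodes the stop/fricative manner contrast, the assimilating dimension is manner.
Since the environment is written after the underscore, the trigger follows the target; the direction is regressive.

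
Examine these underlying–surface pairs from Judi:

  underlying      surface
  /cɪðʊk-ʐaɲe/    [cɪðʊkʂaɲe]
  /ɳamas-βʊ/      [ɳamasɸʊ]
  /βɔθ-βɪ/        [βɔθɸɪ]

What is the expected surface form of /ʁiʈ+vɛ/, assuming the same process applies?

[ʁiʈfɛ]

The data show progressive voicing assimilation: /ʐ/ → [ʂ] after /k/; /β/ → [ɸ] after /s/; /β/ → [ɸ] after /θ/. In each pair only voicing changes, matching the preceding consonant, while place and manner stay constant.
/v/ is a voiced labiodental fricative. The preceding trigger /ʈ/ is voiceless, so /v/ must become voiceless as well.
Changing only its voicing to voiceless gives [f] — the voiceless labiodental fricative.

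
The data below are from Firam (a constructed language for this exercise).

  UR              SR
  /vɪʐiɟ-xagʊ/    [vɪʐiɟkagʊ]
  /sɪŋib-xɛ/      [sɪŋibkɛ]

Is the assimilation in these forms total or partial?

Underlying /x/ is realised as [k] next to /ɟ/; /ɟ/ itself does not change.
/x/ is a fricative while /ɟ/ is a stop; the output [k] is a stop, matching the trigger — so the feature that spreads is manner.
Place and voice are unchanged, so the assimilation is partial, not total.
The other alternating form patterns the same way: /x/ → [k] after /b/ (fricative → stop, matching a stop) — only manner changes, and always toward the preceding segment.

partial assimilation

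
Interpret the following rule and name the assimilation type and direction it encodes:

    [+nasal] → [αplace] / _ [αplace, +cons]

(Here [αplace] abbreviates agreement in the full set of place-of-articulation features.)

regressive place assimilation

The shared variable α links the value of the place features (abbreviated [place]) on the target to the same value on the neighbouring segment, so place is the feature that assimilates.
Since the environment is written after the underscore, the trigger follows the target; the direction is regressive.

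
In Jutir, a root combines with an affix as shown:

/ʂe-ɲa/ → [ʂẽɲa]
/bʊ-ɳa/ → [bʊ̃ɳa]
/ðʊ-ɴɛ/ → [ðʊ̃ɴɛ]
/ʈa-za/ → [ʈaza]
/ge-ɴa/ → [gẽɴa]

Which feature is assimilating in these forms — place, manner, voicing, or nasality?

nasality

The vowel /e/ surfaces as nasalised [ẽ] next to the following nasal /ɲ/ — it has acquired the [+nasal] feature of its neighbour.
Likewise in the remaining data: /ʊ/ → [ʊ̃] before /ɳ/; /ʊ/ → [ʊ̃] before /ɴ/; /e/ → [ẽ] before /ɴ/ — each time a vowel is nasalised next to a following nasal.
No change occurs in [ʈaza] because the vowel at the boundary is adjacent to an oral consonant, not a nasal (/a/ next to /z/).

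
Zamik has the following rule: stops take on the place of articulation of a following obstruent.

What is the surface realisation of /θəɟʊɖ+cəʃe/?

The rule targets /ɖ/ (voiced retroflex stop), which sits before the trigger /c/ (palatal).
A voiced palatal stop is [ɟ], so the surface segment is [ɟ].

[θəɟʊɟcəʃe]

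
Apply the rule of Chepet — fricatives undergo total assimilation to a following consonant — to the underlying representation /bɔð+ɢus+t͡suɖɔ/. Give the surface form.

[bɔɢɢut͡st͡suɖɔ]

/ð/ is the segment targeted by the rule; it sits immediately before /ɢ/, so it assimilates completely and surfaces as [ɢ].
The same rule applies at the second boundary: /s/ → [t͡s] next to /t͡s/.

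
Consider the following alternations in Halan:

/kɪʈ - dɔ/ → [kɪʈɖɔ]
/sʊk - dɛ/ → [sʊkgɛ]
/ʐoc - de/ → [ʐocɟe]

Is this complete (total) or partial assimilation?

partial assimilation

Comparing underlying and surface forms, /d/ → [ɖ] is the alternation; the neighbouring /ʈ/ is constant.
The change alveolar → retroflex matches the place of the preceding /ʈ/, identifying this as place assimilation.
Manner and voice are unchanged, so the assimilation is partial, not total.
Checking the remaining alternations: /d/ → [g] after /k/ (alveolar → velar, matching velar); /d/ → [ɟ] after /c/ (alveolar → palatal, matching palatal) — only place changes, and always toward the preceding segment.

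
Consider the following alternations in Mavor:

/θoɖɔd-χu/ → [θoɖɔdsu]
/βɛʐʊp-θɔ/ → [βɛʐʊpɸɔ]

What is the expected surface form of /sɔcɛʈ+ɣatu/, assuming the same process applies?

The data show progressive place assimilation: /χ/ → [s] after /d/; /θ/ → [ɸ] after /p/. In each pair only place changes, matching the preceding consonant, while manner and voice stay constant.
The rule targets /ɣ/ (voiced velar fricative), which sits after the trigger /ʈ/ (retroflex).
A voiced retroflex fricative is [ʐ], so the surface segment is [ʐ].

[sɔcɛʈʐatu]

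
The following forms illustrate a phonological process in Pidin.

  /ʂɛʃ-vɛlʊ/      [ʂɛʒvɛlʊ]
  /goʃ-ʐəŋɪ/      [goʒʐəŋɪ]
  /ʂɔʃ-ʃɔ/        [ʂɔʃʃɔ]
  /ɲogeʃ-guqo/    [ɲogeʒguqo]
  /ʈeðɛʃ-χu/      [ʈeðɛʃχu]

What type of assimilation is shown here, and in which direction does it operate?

Comparing underlying and surface forms, /ʃ/ → [ʒ] is the alternation; the neighbouring /v/ is constant.
The change voiceless → voiced matches the voicing of the following /v/, identifying this as voicing assimilation.
Place and manner are unchanged, so the assimilation is partial, not total.
Checking the remaining alternations: /ʃ/ → [ʒ] before /ʐ/ (voiceless → voiced, matching voiced); /ʃ/ → [ʒ] before /g/ (voiceless → voiced, matching voiced) — only voicing changes, and always toward the following segment.
No alternation appears in [ʂɔʃʃɔ], [ʈeðɛʃχu]: there the adjacent consonants already agree in voicing (/ʃ/ and /ʃ/ are both voiceless; /ʃ/ and /χ/ are both voiceless), so these forms are consistent with the same rule.
Since the segment that changes precedes the conditioning segment, the assimilation is regressive.

regressive voicing assimilation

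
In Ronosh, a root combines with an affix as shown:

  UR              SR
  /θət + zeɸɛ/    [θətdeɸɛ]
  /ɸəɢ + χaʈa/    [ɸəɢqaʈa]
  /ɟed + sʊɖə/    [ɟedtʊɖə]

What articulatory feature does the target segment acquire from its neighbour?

Comparing underlying and surface forms, /z/ → [d] is the alternation; the neighbouring /t/ is constant.
The change fricative → stop matches the manner of the preceding /t/, identifying this as manner assimilation.
The other alternating forms pattern the same way: /χ/ → [q] after /ɢ/ (fricative → stop, matching a stop); /s/ → [t] after /d/ (fricative → stop, matching a stop) — only manner changes, and always toward the preceding segment.

manner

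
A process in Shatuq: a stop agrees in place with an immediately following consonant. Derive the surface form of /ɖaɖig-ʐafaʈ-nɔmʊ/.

[ɖaɖiɖʐafatnɔmʊ]

The rule targets /g/ (voiced velar stop), which sits before the trigger /ʐ/ (retroflex).
A voiced retroflex stop is [ɖ], so the surface segment is [ɖ].
The same rule applies at the second boundary: /ʈ/ → [t] next to /n/.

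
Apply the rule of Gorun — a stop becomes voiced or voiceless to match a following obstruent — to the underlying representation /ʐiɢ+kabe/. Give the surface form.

[ʐiqkabe]

/ɢ/ is a voiced uvular stop. The following trigger /k/ is voiceless, so /ɢ/ must become voiceless as well.
The voiceless uvular stop is [q], so /ɢ/ → [q].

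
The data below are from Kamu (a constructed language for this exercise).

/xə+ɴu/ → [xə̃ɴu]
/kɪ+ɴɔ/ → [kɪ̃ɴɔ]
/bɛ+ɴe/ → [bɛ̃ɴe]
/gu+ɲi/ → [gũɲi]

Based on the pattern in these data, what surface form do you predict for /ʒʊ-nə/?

The data show regressive nasality assimilation (vowel nasalisation): /ə/ → [ə̃] before /ɴ/; /ɪ/ → [ɪ̃] before /ɴ/; /ɛ/ → [ɛ̃] before /ɴ/; /u/ → [ũ] before /ɲ/ — a vowel is nasalised by an immediately following nasal consonant.
The vowel /ʊ/ is adjacent to the following nasal /n/, so it acquires [+nasal] and surfaces as [ʊ̃].

[ʒʊ̃nə]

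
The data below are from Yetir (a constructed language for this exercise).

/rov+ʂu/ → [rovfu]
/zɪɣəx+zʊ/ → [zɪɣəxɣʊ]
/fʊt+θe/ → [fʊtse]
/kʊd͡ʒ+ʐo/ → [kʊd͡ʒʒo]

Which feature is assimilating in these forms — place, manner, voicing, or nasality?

The segment that alternates is /ʂ/, which surfaces as [f] when adjacent to /v/.
The change retroflex → labiodental matches the place of the preceding /v/, identifying this as place assimilation.
The same holds elsewhere in the data: /z/ → [ɣ] after /x/ (alveolar → velar, matching velar); /θ/ → [s] after /t/ (dental → alveolar, matching alveolar); /ʐ/ → [ʒ] after /d͡ʒ/ (retroflex → postalveolar, matching postalveolar) — only place changes, and always toward the preceding segment.

place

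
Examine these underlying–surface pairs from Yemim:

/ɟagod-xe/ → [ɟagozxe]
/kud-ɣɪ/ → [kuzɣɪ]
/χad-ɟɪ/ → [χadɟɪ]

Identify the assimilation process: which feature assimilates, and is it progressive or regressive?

The segment that alternates is /d/, which surfaces as [z] when adjacent to /x/.
The change stop → fricative matches the manner of the following /x/, identifying this as manner assimilation.
Place and voice are unchanged, so the assimilation is partial, not total.
The same holds elsewhere in the data: /d/ → [z] before /ɣ/ (stop → fricative, matching a fricative) — only manner changes, and always toward the following segment.
Nothing changes in [χadɟɪ]: there the adjacent consonants already agree in manner (/d/ and /ɟ/ are both stops), so this form is consistent with the same rule.
Since the segment that changes precedes the conditioning segment, the assimilation is regressive.

regressive manner assimilation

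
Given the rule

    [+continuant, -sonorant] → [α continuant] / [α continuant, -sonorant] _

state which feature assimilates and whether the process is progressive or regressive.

progressive manner assimilation

The rule copies [continuant] (continuancy) from the environment onto the target fricatives; since [±continuant] encodes the stop/fricative manner contrast, the assimilating dimension is manner.
The conditioning segment sits to the left of the focus bar, meaning the trigger precedes the segment that changes — progressive assimilation.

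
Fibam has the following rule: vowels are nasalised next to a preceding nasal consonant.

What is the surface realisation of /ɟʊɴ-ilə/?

The vowel /i/ is adjacent to the preceding nasal /ɴ/, so it acquires [+nasal] and surfaces as [ĩ].

[ɟʊɴĩlə]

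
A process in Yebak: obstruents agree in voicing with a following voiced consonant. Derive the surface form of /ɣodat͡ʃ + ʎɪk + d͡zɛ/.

[ɣodad͡ʒʎɪgd͡zɛ]

The rule targets /t͡ʃ/ (voiceless postalveolar affricate), which sits before the trigger /ʎ/ (voiced).
Changing only its voicing to voiced gives [d͡ʒ] — the voiced postalveolar affricate.
The same rule applies at the second boundary: /k/ → [g] next to /d͡z/.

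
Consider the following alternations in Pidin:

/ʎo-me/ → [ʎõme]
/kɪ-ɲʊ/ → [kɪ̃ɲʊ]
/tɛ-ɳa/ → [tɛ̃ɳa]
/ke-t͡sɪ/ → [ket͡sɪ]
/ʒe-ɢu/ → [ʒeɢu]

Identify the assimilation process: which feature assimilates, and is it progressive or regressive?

The vowel /o/ surfaces as nasalised [õ] next to the following nasal /m/ — it has acquired the [+nasal] feature of its neighbour.
The other forms show the same pattern: /ɪ/ → [ɪ̃] before /ɲ/; /ɛ/ → [ɛ̃] before /ɳ/ — each time a vowel is nasalised next to a following nasal.
No change occurs in [ket͡sɪ], [ʒeɢu] because the vowel at the boundary is adjacent to an oral consonant, not a nasal (/e/ next to /t͡s/; /e/ next to /ɢ/).
Because the conditioning nasal is to the right of the vowel that changes, the process is regressive (anticipatory).

regressive nasality assimilation (vowel nasalisation)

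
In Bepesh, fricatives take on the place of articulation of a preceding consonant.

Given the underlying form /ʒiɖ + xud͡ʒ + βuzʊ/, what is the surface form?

/x/ is a voiceless velar fricative. The preceding trigger /ɖ/ is retroflex, so /x/ must become retroflex as well.
A voiceless retroflex fricative is [ʂ], so the surface segment is [ʂ].
At the second juncture, /β/ likewise becomes [ʒ] adjacent to /d͡ʒ/.

[ʒiɖʂud͡ʒʒuzʊ]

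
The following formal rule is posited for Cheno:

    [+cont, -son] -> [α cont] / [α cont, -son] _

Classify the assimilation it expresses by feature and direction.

progressive manner assimilation

The rule copies [cont] (continuancy) from the environment onto the target fricatives; since [±cont] encodes the stop/fricative manner contrast, the assimilating dimension is manner.
The conditioning segment sits to the left of the focus bar, meaning the trigger precedes the segment that changes — progressive assimilation.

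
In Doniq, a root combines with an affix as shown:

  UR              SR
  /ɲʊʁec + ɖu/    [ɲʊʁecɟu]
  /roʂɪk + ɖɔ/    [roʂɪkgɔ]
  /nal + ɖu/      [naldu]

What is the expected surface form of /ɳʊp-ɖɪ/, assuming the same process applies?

[ɳʊpbɪ]

The data show progressive place assimilation: /ɖ/ → [ɟ] after /c/; /ɖ/ → [g] after /k/; /ɖ/ → [d] after /l/. In each pair only place changes, matching the preceding consonant, while manner and voice stay constant.
/ɖ/ is a voiced retroflex stop. The preceding trigger /p/ is bilabial, so /ɖ/ must become bilabial as well.
A voiced bilabial stop is [b], so the surface segment is [b].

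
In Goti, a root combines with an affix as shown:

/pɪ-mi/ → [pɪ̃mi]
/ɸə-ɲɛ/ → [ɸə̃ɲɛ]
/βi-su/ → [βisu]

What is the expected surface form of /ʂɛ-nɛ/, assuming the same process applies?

The data show regressive nasality assimilation (vowel nasalisation): /ɪ/ → [ɪ̃] before /m/; /ə/ → [ə̃] before /ɲ/ — a vowel is nasalised by an immediately following nasal consonant.
No change occurs in [βisu] because the vowel at the boundary is adjacent to an oral consonant, not a nasal (/i/ next to /s/).
The vowel /ɛ/ is adjacent to the following nasal /n/, so it acquires [+nasal] and surfaces as [ɛ̃].

[ʂɛ̃nɛ]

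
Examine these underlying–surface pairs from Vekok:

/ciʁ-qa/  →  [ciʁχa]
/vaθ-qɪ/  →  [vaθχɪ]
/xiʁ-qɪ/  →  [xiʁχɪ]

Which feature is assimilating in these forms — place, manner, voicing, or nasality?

manner

Underlying /q/ is realised as [χ] next to /ʁ/; /ʁ/ itself does not change.
The change stop → fricative matches the manner of the preceding /ʁ/, identifying this as manner assimilation.
Checking the remaining alternation: /q/ → [χ] after /θ/ (stop → fricative, matching a fricative) — only manner changes, and always toward the preceding segment.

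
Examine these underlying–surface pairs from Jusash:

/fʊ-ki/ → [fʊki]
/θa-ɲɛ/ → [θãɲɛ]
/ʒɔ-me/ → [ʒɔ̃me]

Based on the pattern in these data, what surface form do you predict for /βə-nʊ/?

The data show regressive nasality assimilation (vowel nasalisation): /a/ → [ã] before /ɲ/; /ɔ/ → [ɔ̃] before /m/ — a vowel is nasalised by an immediately following nasal consonant.
No change occurs in [fʊki] because the vowel at the boundary is adjacent to an oral consonant, not a nasal (/ʊ/ next to /k/).
The vowel /ə/ is adjacent to the following nasal /n/, so it acquires [+nasal] and surfaces as [ə̃].

[βə̃nʊ]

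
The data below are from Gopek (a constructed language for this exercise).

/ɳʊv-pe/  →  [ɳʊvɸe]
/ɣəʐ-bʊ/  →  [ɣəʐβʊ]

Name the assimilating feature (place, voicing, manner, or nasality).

Underlying /p/ is realised as [ɸ] next to /v/; /v/ itself does not change.
/p/ is a stop while /v/ is a fricative; the output [ɸ] is a fricative, matching the trigger — so the feature that spreads is manner.
The other alternating form patterns the same way: /b/ → [β] after /ʐ/ (stop → fricative, matching a fricative) — only manner changes, and always toward the preceding segment.

manner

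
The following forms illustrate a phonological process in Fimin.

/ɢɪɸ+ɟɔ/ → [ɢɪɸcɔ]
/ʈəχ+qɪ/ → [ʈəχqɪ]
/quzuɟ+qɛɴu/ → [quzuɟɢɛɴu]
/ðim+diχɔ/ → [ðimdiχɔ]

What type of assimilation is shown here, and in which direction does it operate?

progressive voicing assimilation

Underlying /ɟ/ is realised as [c] next to /ɸ/; /ɸ/ itself does not change.
/ɟ/ is voiced while /ɸ/ is voiceless; the output [c] is voiceless, matching the trigger — so the feature that spreads is voicing.
Place and manner are unchanged, so the assimilation is partial, not total.
Checking the remaining alternation: /q/ → [ɢ] after /ɟ/ (voiceless → voiced, matching voiced) — only voicing changes, and always toward the preceding segment.
No alternation appears in [ʈəχqɪ], [ðimdiχɔ]: there the adjacent consonants already agree in voicing (/q/ and /χ/ are both voiceless; /d/ and /m/ are both voiced), so these forms are consistent with the same rule.
The trigger is the preceding segment, so the direction is progressive (perseverative).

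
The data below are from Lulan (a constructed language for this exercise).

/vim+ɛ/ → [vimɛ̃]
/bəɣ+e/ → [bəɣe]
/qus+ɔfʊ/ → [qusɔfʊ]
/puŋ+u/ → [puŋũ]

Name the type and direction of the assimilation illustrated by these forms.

progressive nasality assimilation (vowel nasalisation)

The vowel /ɛ/ surfaces as nasalised [ɛ̃] next to the preceding nasal /m/ — it has acquired the [+nasal] feature of its neighbour.
Likewise in the remaining data: /u/ → [ũ] after /ŋ/ — each time a vowel is nasalised next to a preceding nasal.
No change occurs in [bəɣe], [qusɔfʊ] because the vowel at the boundary is adjacent to an oral consonant, not a nasal (/e/ next to /ɣ/; /ɔ/ next to /s/).
Because the conditioning nasal is to the left of the vowel that changes, the process is progressive (perseverative).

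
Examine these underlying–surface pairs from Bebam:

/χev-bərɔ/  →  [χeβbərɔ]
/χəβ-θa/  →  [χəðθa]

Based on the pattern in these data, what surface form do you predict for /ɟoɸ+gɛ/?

[ɟoxgɛ]

The data show regressive place assimilation: /v/ → [β] before /b/; /β/ → [ð] before /θ/. In each pair only place changes, matching the following consonant, while manner and voice stay constant.
The rule targets /ɸ/ (voiceless bilabial fricative), which sits before the trigger /g/ (velar).
Changing only its place to velar gives [x] — the voiceless velar fricative.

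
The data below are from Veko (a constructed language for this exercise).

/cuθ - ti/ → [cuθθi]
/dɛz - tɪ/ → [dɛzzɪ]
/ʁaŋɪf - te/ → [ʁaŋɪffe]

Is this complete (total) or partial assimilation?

total assimilation

Comparing underlying and surface forms, /t/ → [θ] is the alternation; the neighbouring /θ/ is constant.
The output [θ] is identical to the trigger /θ/ — every feature (place, manner, voicing) has been copied — so this is total assimilation.
The other forms behave the same way: /t/ → [z] after /z/; /t/ → [f] after /f/ — in each case the output is a copy of the preceding consonant.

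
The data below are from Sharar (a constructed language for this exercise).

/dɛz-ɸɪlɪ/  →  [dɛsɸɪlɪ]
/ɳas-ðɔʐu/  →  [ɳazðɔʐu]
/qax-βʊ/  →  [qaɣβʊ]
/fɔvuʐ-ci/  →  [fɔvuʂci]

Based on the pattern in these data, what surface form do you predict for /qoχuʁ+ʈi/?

[qoχuχʈi]

The data show regressive voicing assimilation: /z/ → [s] before /ɸ/; /s/ → [z] before /ð/; /x/ → [ɣ] before /β/; /ʐ/ → [ʂ] before /c/. In each pair only voicing changes, matching the following consonant, while place and manner stay constant.
/ʁ/ is a voiced uvular fricative. The following trigger /ʈ/ is voiceless, so /ʁ/ must become voiceless as well.
A voiceless uvular fricative is [χ], so the surface segment is [χ].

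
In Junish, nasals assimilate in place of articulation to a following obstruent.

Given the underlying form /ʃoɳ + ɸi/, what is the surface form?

/ɳ/ is a voiced retroflex nasal. The following trigger /ɸ/ is bilabial, so /ɳ/ must become bilabial as well.
A voiced bilabial nasal is [m], so the surface segment is [m].

[ʃomɸi]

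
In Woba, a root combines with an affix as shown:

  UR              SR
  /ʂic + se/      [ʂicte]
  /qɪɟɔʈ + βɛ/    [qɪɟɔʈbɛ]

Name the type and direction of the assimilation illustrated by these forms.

Comparing underlying and surface forms, /s/ → [t] is the alternation; the neighbouring /c/ is constant.
/s/ is a fricative while /c/ is a stop; the output [t] is a stop, matching the trigger — so the feature that spreads is manner.
Place and voice are unchanged, so the assimilation is partial, not total.
Checking the remaining alternation: /β/ → [b] after /ʈ/ (fricative → stop, matching a stop) — only manner changes, and always toward the preceding segment.
The trigger is the preceding segment, so the direction is progressive (perseverative).

progressive manner assimilation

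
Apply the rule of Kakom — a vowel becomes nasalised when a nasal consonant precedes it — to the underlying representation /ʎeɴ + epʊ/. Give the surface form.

[ʎeɴẽpʊ]

The vowel /e/ is adjacent to the preceding nasal /ɴ/, so it acquires [+nasal] and surfaces as [ẽ].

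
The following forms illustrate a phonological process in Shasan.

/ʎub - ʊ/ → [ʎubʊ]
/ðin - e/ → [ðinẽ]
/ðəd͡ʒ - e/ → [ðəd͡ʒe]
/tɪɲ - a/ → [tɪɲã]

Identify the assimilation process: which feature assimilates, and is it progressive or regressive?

progressive nasality assimilation (vowel nasalisation)

The vowel /e/ surfaces as nasalised [ẽ] next to the preceding nasal /n/ — it has acquired the [+nasal] feature of its neighbour.
Likewise in the remaining data: /a/ → [ã] after /ɲ/ — each time a vowel is nasalised next to a preceding nasal.
No change occurs in [ʎubʊ], [ðəd͡ʒe] because the vowel at the boundary is adjacent to an oral consonant, not a nasal (/ʊ/ next to /b/; /e/ next to /d͡ʒ/).
Because the conditioning nasal is to the left of the vowel that changes, the process is progressive (perseverative).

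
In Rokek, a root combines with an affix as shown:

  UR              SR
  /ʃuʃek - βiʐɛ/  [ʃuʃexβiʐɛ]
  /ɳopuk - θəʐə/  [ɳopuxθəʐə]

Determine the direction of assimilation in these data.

regressive

Comparing underlying and surface forms, /k/ → [x] is the alternation; the neighbouring /β/ is constant.
/k/ is a stop while /β/ is a fricative; the output [x] is a fricative, matching the trigger — so the feature that spreads is manner.
Checking the remaining alternation: /k/ → [x] before /θ/ (stop → fricative, matching a fricative) — only manner changes, and always toward the following segment.
Since the segment that changes precedes the conditioning segment, the assimilation is regressive.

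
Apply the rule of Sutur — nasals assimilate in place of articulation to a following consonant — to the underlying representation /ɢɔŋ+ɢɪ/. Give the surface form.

/ŋ/ is a voiced velar nasal. The following trigger /ɢ/ is uvular, so /ŋ/ must become uvular as well.
A voiced uvular nasal is [ɴ], so the surface segment is [ɴ].

[ɢɔɴɢɪ]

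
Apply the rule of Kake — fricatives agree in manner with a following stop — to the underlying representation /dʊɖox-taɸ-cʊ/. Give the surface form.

[dʊɖoktapcʊ]

/x/ is a voiceless velar fricative. The following trigger /t/ is a stop, so /x/ must become a stop as well.
A voiceless velar stop is [k], so the surface segment is [k].
At the second juncture, /ɸ/ likewise becomes [p] adjacent to /c/.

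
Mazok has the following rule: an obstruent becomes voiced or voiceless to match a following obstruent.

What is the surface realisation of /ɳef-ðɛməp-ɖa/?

The rule targets /f/ (voiceless labiodental fricative), which sits before the trigger /ð/ (voiced).
A voiced labiodental fricative is [v], so the surface segment is [v].
At the second juncture, /p/ likewise becomes [b] adjacent to /ɖ/.

[ɳevðɛməbɖa]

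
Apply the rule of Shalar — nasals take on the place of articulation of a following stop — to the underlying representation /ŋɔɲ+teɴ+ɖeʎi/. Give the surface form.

The rule targets /ɲ/ (voiced palatal nasal), which sits before the trigger /t/ (alveolar).
Changing only its place to alveolar gives [n] — the voiced alveolar nasal.
The same rule applies at the second boundary: /ɴ/ → [ɳ] next to /ɖ/.

[ŋɔnteɳɖeʎi]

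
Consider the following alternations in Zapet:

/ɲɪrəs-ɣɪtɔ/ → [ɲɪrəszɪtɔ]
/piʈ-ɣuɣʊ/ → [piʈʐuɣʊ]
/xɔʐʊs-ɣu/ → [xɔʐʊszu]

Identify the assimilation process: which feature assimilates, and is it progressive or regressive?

The segment that alternates is /ɣ/, which surfaces as [z] when adjacent to /s/.
/ɣ/ is velar while /s/ is alveolar; the output [z] is alveolar, matching the trigger — so the feature that spreads is place.
Manner and voice are unchanged, so the assimilation is partial, not total.
The other alternating form patterns the same way: /ɣ/ → [ʐ] after /ʈ/ (velar → retroflex, matching retroflex) — only place changes, and always toward the preceding segment.
The trigger is the preceding segment, so the direction is progressive (perseverative).

progressive place assimilation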